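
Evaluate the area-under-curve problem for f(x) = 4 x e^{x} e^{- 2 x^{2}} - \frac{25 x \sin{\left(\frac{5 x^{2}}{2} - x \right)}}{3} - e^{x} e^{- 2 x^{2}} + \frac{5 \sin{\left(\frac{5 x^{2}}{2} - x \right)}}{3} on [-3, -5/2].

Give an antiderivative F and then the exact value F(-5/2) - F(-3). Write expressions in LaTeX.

Integrate term by term and add the pieces.
F(x) = - e^{x} e^{- 2 x^{2}} + \frac{5 \cos{\left(\frac{5 x^{2}}{2} - x \right)}}{3} is an antiderivative of f.
Check: d/dx[- e^{x} e^{- 2 x^{2}} + \frac{5 \cos{\left(\frac{5 x^{2}}{2} - x \right)}}{3}] = \frac{\left(12 x e^{x} - 25 x e^{2 x^{2}} \sin{\left(\frac{5 x^{2}}{2} - x \right)} - 3 e^{x} + 5 e^{2 x^{2}} \sin{\left(\frac{5 x^{2}}{2} - x \right)}\right) e^{- 2 x^{2}}}{3}, which equals f(x).
F(-5/2) = - \frac{1}{e^{15}} + \frac{5 \cos{\left(\frac{145}{8} \right)}}{3}; F(-3) = - \frac{1}{e^{21}} + \frac{5 \cos{\left(\frac{51}{2} \right)}}{3}.
Integral = F(-5/2) - F(-3) = - \frac{5 \cos{\left(\frac{51}{2} \right)}}{3} - e^{-15} + e^{-21} + \frac{5 \cos{\left(\frac{145}{8} \right)}}{3}.

Antiderivative: F(x) = - e^{x} e^{- 2 x^{2}} + \frac{5 \cos{\left(\frac{5 x^{2}}{2} - x \right)}}{3}; value = - \frac{5 \cos{\left(\frac{51}{2} \right)}}{3} - e^{-15} + e^{-21} + \frac{5 \cos{\left(\frac{145}{8} \right)}}{3}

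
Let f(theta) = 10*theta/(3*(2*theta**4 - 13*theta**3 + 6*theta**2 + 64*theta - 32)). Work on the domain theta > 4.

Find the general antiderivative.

F(theta) = (-85*theta*log(theta - 4) + 36*theta*log(theta - 1/2) + 49*theta*log(theta + 2) + 340*log(theta - 4) - 144*log(theta - 1/2) - 196*log(theta + 2) - 420)/(1323*(theta - 4)) + C

The denominator factors as 3*(theta - 4)**2*(theta + 2)*(2*theta - 1); partial fractions split f into directly integrable pieces: 8/(147*(2*theta - 1)) + 1/(27*(theta + 2)) - 85/(1323*(theta - 4)) + 20/(63*(theta - 4)**2).
Check: d/dtheta[(-85*theta*log(theta - 4) + 36*theta*log(theta - 1/2) + 49*theta*log(theta + 2) + 340*log(theta - 4) - 144*log(theta - 1/2) - 196*log(theta + 2) - 420)/(1323*(theta - 4))] = 10*theta/(6*theta**4 - 39*theta**3 + 18*theta**2 + 192*theta - 96), which equals f(theta).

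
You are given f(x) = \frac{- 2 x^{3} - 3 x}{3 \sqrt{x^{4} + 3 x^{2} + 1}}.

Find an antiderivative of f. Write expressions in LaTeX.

An antiderivative is F(x) = - \frac{\sqrt{x^{4} + 3 x^{2} + 1}}{3}.

The substitution u = x^{4} + 3 x^{2} + 1 works: f is exactly (dF/du)*(du/dx) for that inner function.
Check: d/dx[- \frac{\sqrt{x^{4} + 3 x^{2} + 1}}{3}] = \frac{- 2 x^{3} - 3 x}{3 \sqrt{x^{4} + 3 x^{2} + 1}} = f(x).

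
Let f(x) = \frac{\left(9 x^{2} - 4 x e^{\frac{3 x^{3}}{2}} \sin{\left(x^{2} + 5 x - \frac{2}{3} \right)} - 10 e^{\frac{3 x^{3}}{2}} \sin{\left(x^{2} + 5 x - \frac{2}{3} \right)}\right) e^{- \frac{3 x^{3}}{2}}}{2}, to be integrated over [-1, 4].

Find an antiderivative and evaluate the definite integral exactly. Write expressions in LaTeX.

Since d/dx undoes antidifferentiation here, F'(x) = f(x) is required of F(x).
F(x) = \left(e^{\frac{3 x^{3}}{2}} \cos{\left(x^{2} + 5 x - \frac{2}{3} \right)} - 1\right) e^{- \frac{3 x^{3}}{2}} is an antiderivative of f.
Check: d/dx[\left(e^{\frac{3 x^{3}}{2}} \cos{\left(x^{2} + 5 x - \frac{2}{3} \right)} - 1\right) e^{- \frac{3 x^{3}}{2}}] = \frac{\left(9 x^{2} - 4 x e^{\frac{3 x^{3}}{2}} \sin{\left(x^{2} + 5 x - \frac{2}{3} \right)} - 10 e^{\frac{3 x^{3}}{2}} \sin{\left(x^{2} + 5 x - \frac{2}{3} \right)}\right) e^{- \frac{3 x^{3}}{2}}}{2} = f(x).
F(4) = \cos{\left(\frac{106}{3} \right)} - e^{-96}; F(-1) = - e^{\frac{3}{2}} + \cos{\left(\frac{14}{3} \right)}.
Integral = F(4) - F(-1) = \cos{\left(\frac{106}{3} \right)} - e^{-96} - \cos{\left(\frac{14}{3} \right)} + e^{\frac{3}{2}}.

Antiderivative: F(x) = \left(e^{\frac{3 x^{3}}{2}} \cos{\left(x^{2} + 5 x - \frac{2}{3} \right)} - 1\right) e^{- \frac{3 x^{3}}{2}}; value = \cos{\left(\frac{106}{3} \right)} - e^{-96} - \cos{\left(\frac{14}{3} \right)} + e^{\frac{3}{2}}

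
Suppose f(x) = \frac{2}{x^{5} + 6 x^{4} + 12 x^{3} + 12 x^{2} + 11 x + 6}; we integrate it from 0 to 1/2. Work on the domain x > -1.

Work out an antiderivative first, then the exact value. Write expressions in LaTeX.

Antiderivative: F(x) = \frac{5 \log{\left(x + 1 \right)} - 4 \log{\left(x + 2 \right)} + \log{\left(x + 3 \right)} - \log{\left(x^{2} + 1 \right)}}{10}; value = - \frac{2 \log{\left(\frac{5}{2} \right)}}{5} - \frac{\log{\left(3 \right)}}{10} - \frac{\log{\left(\frac{5}{4} \right)}}{10} + \frac{\log{\left(\frac{7}{2} \right)}}{10} + \frac{\log{\left(\frac{3}{2} \right)}}{2} + \frac{2 \log{\left(2 \right)}}{5}

Factor the denominator (\left(x + 1\right) \left(x + 2\right) \left(x + 3\right) \left(x^{2} + 1\right)) and decompose: f = - \frac{x}{5 \left(x^{2} + 1\right)} + \frac{1}{10 \left(x + 3\right)} - \frac{2}{5 \left(x + 2\right)} + \frac{1}{2 \left(x + 1\right)}; each piece integrates to a log, atan, or power term.
F(x) = \frac{5 \log{\left(x + 1 \right)} - 4 \log{\left(x + 2 \right)} + \log{\left(x + 3 \right)} - \log{\left(x^{2} + 1 \right)}}{10} is an antiderivative of f.
Check: d/dx[\frac{5 \log{\left(x + 1 \right)} - 4 \log{\left(x + 2 \right)} + \log{\left(x + 3 \right)} - \log{\left(x^{2} + 1 \right)}}{10}] = \frac{2}{x^{5} + 6 x^{4} + 12 x^{3} + 12 x^{2} + 11 x + 6} = f(x).
F(1/2) = - \frac{2 \log{\left(\frac{5}{2} \right)}}{5} - \frac{\log{\left(\frac{5}{4} \right)}}{10} + \frac{\log{\left(\frac{7}{2} \right)}}{10} + \frac{\log{\left(\frac{3}{2} \right)}}{2}; F(0) = - \frac{2 \log{\left(2 \right)}}{5} + \frac{\log{\left(3 \right)}}{10}.
Integral = F(1/2) - F(0) = - \frac{2 \log{\left(\frac{5}{2} \right)}}{5} - \frac{\log{\left(3 \right)}}{10} - \frac{\log{\left(\frac{5}{4} \right)}}{10} + \frac{\log{\left(\frac{7}{2} \right)}}{10} + \frac{\log{\left(\frac{3}{2} \right)}}{2} + \frac{2 \log{\left(2 \right)}}{5}.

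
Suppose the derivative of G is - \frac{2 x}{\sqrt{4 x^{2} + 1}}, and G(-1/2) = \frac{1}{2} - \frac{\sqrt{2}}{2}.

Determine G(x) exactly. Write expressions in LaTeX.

G(x) = - \frac{\sqrt{4 x^{2} + 1} - 1}{2}

G'(x) matches the chain-rule pattern g'(h)*h' with inner function h(x) = 4 x^{2} + 1; substituting u = h(x) collapses the integral.
A general antiderivative is - \frac{\sqrt{4 x^{2} + 1}}{2} + C.
The condition gives C = \frac{1}{2} - \frac{\sqrt{2}}{2} - (- \frac{\sqrt{2}}{2}) = \frac{1}{2}.
So G(x) = - \frac{\sqrt{4 x^{2} + 1} - 1}{2}.
Check: d/dx[- \frac{\sqrt{4 x^{2} + 1} - 1}{2}] = - \frac{2 x}{\sqrt{4 x^{2} + 1}} = G'(x).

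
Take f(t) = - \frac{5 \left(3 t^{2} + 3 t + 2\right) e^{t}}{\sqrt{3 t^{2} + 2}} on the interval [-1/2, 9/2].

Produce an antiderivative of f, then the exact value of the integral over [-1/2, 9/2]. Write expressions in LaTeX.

Recognize the product-rule pattern: f = u'v + uv' with u = - 5 \sqrt{3 t^{2} + 2}, v = e^{t}, so integration by parts undoes it.
F(t) = - 5 \sqrt{3 t^{2} + 2} e^{t} is an antiderivative of f.
Check: d/dt[- 5 \sqrt{3 t^{2} + 2} e^{t}] = \frac{- 15 t^{2} e^{t} - 15 t e^{t} - 10 e^{t}}{\sqrt{3 t^{2} + 2}}, which equals f(t).
F(9/2) = - \frac{5 \sqrt{251} e^{\frac{9}{2}}}{2}; F(-1/2) = - \frac{5 \sqrt{11}}{2 e^{\frac{1}{2}}}.
Integral = F(9/2) - F(-1/2) = - \frac{5 \sqrt{251} e^{\frac{9}{2}}}{2} + \frac{5 \sqrt{11}}{2 e^{\frac{1}{2}}}.

Antiderivative: F(t) = - 5 \sqrt{3 t^{2} + 2} e^{t}; value = - \frac{5 \sqrt{251} e^{\frac{9}{2}}}{2} + \frac{5 \sqrt{11}}{2 e^{\frac{1}{2}}}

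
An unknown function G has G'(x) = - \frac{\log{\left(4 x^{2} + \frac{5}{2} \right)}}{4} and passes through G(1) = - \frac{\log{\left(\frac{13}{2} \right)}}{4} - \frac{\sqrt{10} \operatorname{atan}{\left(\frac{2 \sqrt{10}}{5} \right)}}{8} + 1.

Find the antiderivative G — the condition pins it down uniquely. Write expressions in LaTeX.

G(x) = - \frac{x \log{\left(4 x^{2} + \frac{5}{2} \right)}}{4} + \frac{x}{2} - \frac{\sqrt{10} \operatorname{atan}{\left(\frac{2 \sqrt{10} x}{5} \right)}}{8} + \frac{1}{2}

Recover the given G'(x) by differentiating a candidate G(x); any mismatch rules it out.
A general antiderivative is - \frac{x \log{\left(4 x^{2} + \frac{5}{2} \right)}}{4} + \frac{x}{2} - \frac{\sqrt{10} \operatorname{atan}{\left(\frac{2 \sqrt{10} x}{5} \right)}}{8} + C.
The condition gives C = - \frac{\log{\left(\frac{13}{2} \right)}}{4} - \frac{\sqrt{10} \operatorname{atan}{\left(\frac{2 \sqrt{10}}{5} \right)}}{8} + 1 - (- \frac{\log{\left(\frac{13}{2} \right)}}{4} - \frac{\sqrt{10} \operatorname{atan}{\left(\frac{2 \sqrt{10}}{5} \right)}}{8} + \frac{1}{2}) = \frac{1}{2}.
So G(x) = - \frac{x \log{\left(4 x^{2} + \frac{5}{2} \right)}}{4} + \frac{x}{2} - \frac{\sqrt{10} \operatorname{atan}{\left(\frac{2 \sqrt{10} x}{5} \right)}}{8} + \frac{1}{2}.
Check: d/dx[- \frac{x \log{\left(4 x^{2} + \frac{5}{2} \right)}}{4} + \frac{x}{2} - \frac{\sqrt{10} \operatorname{atan}{\left(\frac{2 \sqrt{10} x}{5} \right)}}{8} + \frac{1}{2}] = - \frac{\log{\left(4 x^{2} + \frac{5}{2} \right)}}{4} = G'(x).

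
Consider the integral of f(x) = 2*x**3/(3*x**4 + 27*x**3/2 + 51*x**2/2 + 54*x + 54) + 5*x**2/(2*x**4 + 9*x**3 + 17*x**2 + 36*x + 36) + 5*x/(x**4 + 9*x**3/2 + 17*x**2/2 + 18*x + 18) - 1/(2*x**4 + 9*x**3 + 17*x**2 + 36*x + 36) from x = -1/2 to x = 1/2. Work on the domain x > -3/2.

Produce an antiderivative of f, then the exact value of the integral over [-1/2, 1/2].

Antiderivative: F(x) = -37*log(x + 3/2)/75 + 22*log(x + 3)/39 + 581*log(x**2 + 4)/1950 + 147*atan(x/2)/650; value = -22*log(5/2)/39 - 37*log(2)/75 + 147*atan(1/4)/325 + 22*log(7/2)/39

Factor the denominator (3*(x + 3)*(2*x + 3)*(x**2 + 4)) and decompose: f = 7*(83*x + 63)/(975*(x**2 + 4)) - 74/(75*(2*x + 3)) + 22/(39*(x + 3)); each piece integrates to a log, atan, or power term.
F(x) = -37*log(x + 3/2)/75 + 22*log(x + 3)/39 + 581*log(x**2 + 4)/1950 + 147*atan(x/2)/650 is an antiderivative of f.
Check: d/dx[-37*log(x + 3/2)/75 + 22*log(x + 3)/39 + 581*log(x**2 + 4)/1950 + 147*atan(x/2)/650] = (4*x**3 + 15*x**2 + 30*x - 3)/(6*x**4 + 27*x**3 + 51*x**2 + 108*x + 108), which equals f(x).
F(1/2) = -37*log(2)/75 + 147*atan(1/4)/650 + 581*log(17/4)/1950 + 22*log(7/2)/39; F(-1/2) = -147*atan(1/4)/650 + 581*log(17/4)/1950 + 22*log(5/2)/39.
Integral = F(1/2) - F(-1/2) = -22*log(5/2)/39 - 37*log(2)/75 + 147*atan(1/4)/325 + 22*log(7/2)/39.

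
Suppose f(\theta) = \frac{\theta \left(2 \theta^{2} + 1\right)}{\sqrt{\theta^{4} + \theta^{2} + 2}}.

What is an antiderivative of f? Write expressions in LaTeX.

An antiderivative is F(\theta) = \sqrt{\theta^{4} + \theta^{2} + 2}.

f matches the chain-rule pattern g'(h)*h' with inner function h(\theta) = \theta^{4} + \theta^{2} + 2; substituting u = h(\theta) collapses the integral.
Check: d/d\theta[\sqrt{\theta^{4} + \theta^{2} + 2}] = \frac{2 \theta^{3} + \theta}{\sqrt{\theta^{4} + \theta^{2} + 2}}, which equals f(\theta).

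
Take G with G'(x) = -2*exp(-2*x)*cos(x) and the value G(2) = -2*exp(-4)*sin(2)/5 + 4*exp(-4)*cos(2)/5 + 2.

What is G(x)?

G(x) = 2 - 2*exp(-2*x)*sin(x)/5 + 4*exp(-2*x)*cos(x)/5

Recover the given G'(x) by differentiating a candidate G(x); any mismatch rules it out.
A general antiderivative is -2*exp(-2*x)*sin(x)/5 + 4*exp(-2*x)*cos(x)/5 + C.
The condition gives C = -2*exp(-4)*sin(2)/5 + 4*exp(-4)*cos(2)/5 + 2 - (-2*exp(-4)*sin(2)/5 + 4*exp(-4)*cos(2)/5) = 2.
So G(x) = 2 - 2*exp(-2*x)*sin(x)/5 + 4*exp(-2*x)*cos(x)/5.
Check: d/dx[2 - 2*exp(-2*x)*sin(x)/5 + 4*exp(-2*x)*cos(x)/5] = -2*exp(-2*x)*cos(x) = G'(x).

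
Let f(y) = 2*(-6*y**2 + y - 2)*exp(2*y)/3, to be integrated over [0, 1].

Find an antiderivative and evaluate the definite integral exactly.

Antiderivative: F(y) = -2*y**2*exp(2*y) + 7*y*exp(2*y)/3 - 11*exp(2*y)/6; value = 11/6 - 3*exp(2)/2

Recognize the product-rule pattern: f = u'v + uv' with u = -2*y**2 + 7*y/3 - 11/6, v = exp(2*y), so integration by parts undoes it.
F(y) = -2*y**2*exp(2*y) + 7*y*exp(2*y)/3 - 11*exp(2*y)/6 is an antiderivative of f.
Check: d/dy[-2*y**2*exp(2*y) + 7*y*exp(2*y)/3 - 11*exp(2*y)/6] = -4*y**2*exp(2*y) + 2*y*exp(2*y)/3 - 4*exp(2*y)/3, which equals f(y).
F(1) = -3*exp(2)/2; F(0) = -11/6.
Integral = F(1) - F(0) = 11/6 - 3*exp(2)/2.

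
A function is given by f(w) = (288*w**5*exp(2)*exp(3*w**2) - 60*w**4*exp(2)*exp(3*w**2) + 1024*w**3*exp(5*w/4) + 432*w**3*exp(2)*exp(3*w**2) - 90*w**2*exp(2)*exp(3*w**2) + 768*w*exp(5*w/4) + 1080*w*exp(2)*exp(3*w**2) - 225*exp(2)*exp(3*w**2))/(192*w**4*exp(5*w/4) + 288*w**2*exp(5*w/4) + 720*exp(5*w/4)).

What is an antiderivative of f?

An antiderivative is F(w) = (16*log(2*w**4/3 + w**2 + 5/2) + 3*exp(2)*exp(-5*w/4)*exp(3*w**2))/12.

Differentiate the proposed F(w) back; it has to land on f(w) exactly.
Check: d/dw[(16*log(2*w**4/3 + w**2 + 5/2) + 3*exp(2)*exp(-5*w/4)*exp(3*w**2))/12] = (288*w**5*exp(2)*exp(3*w**2) - 60*w**4*exp(2)*exp(3*w**2) + 1024*w**3*exp(5*w/4) + 432*w**3*exp(2)*exp(3*w**2) - 90*w**2*exp(2)*exp(3*w**2) + 768*w*exp(5*w/4) + 1080*w*exp(2)*exp(3*w**2) - 225*exp(2)*exp(3*w**2))/(192*w**4*exp(5*w/4) + 288*w**2*exp(5*w/4) + 720*exp(5*w/4)) = f(w).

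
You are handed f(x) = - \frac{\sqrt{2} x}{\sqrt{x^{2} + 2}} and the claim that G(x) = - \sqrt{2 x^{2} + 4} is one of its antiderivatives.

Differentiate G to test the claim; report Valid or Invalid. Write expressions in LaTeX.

d/dx[G] = - \frac{\sqrt{2} x}{\sqrt{x^{2} + 2}}
This equals f(x) exactly, so the claim holds.

Valid - the claim checks out under differentiation.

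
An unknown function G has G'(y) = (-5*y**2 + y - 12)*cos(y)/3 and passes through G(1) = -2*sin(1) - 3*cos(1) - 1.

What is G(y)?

G(y) = (-5*y**2*sin(y) + y*sin(y) - 10*y*cos(y) - 2*sin(y) + cos(y) - 3)/3

The proposed G(y) is checked by its d/dy: the result must match the given G'(y).
A general antiderivative is -5*y**2*sin(y)/3 + y*sin(y)/3 - 10*y*cos(y)/3 - 2*sin(y)/3 + cos(y)/3 + C.
The condition gives C = -2*sin(1) - 3*cos(1) - 1 - (-2*sin(1) - 3*cos(1)) = -1.
So G(y) = (-5*y**2*sin(y) + y*sin(y) - 10*y*cos(y) - 2*sin(y) + cos(y) - 3)/3.
Check: d/dy[(-5*y**2*sin(y) + y*sin(y) - 10*y*cos(y) - 2*sin(y) + cos(y) - 3)/3] = -5*y**2*cos(y)/3 + y*cos(y)/3 - 4*cos(y), which equals G'(y).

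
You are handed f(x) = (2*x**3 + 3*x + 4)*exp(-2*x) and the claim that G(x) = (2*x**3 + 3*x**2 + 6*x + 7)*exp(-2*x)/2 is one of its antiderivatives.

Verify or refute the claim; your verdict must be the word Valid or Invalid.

d/dx[G] = (-2*x**3 - 3*x - 4)*exp(-2*x)
d/dx[G] - f(x) = (-4*x**3 - 6*x - 8)*exp(-2*x) != 0.

Invalid: d/dx[G] - f = (-4*x**3 - 6*x - 8)*exp(-2*x), which is not 0.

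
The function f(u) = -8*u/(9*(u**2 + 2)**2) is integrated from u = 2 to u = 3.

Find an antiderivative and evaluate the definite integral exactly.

Antiderivative: F(u) = 4/(9*(u**2 + 2)); value = -10/297

f matches the chain-rule pattern g'(h)*h' with inner function h(u) = 3*u**2/2 + 3; substituting w = h(u) collapses the integral.
F(u) = 4/(9*(u**2 + 2)) is an antiderivative of f.
Check: d/du[4/(9*(u**2 + 2))] = -8*u/(9*u**4 + 36*u**2 + 36), which equals f(u).
F(3) = 4/99; F(2) = 2/27.
Integral = F(3) - F(2) = -10/297.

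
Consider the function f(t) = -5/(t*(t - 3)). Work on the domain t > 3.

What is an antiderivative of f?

Factor the denominator (t*(t - 3)) and decompose: f = -5/(3*(t - 3)) + 5/(3*t); each piece integrates to a log, atan, or power term.
Check: d/dt[5*log(t)/3 - 5*log(t - 3)/3] = -5/(t**2 - 3*t), which equals f(t).

An antiderivative is F(t) = 5*log(t)/3 - 5*log(t - 3)/3.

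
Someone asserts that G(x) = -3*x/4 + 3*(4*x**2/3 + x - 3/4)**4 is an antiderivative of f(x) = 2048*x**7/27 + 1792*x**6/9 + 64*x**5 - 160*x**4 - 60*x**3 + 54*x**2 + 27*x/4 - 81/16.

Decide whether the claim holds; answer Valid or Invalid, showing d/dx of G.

Invalid: d/dx[G] - f = -3/4, which is not 0.

d/dx[G] = 2048*x**7/27 + 1792*x**6/9 + 64*x**5 - 160*x**4 - 60*x**3 + 54*x**2 + 27*x/4 - 93/16
d/dx[G] - f(x) = -3/4 != 0.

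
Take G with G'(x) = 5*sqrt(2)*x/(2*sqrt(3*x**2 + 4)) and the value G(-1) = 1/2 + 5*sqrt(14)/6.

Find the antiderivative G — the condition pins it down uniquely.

G(x) = (5*sqrt(2)*sqrt(3*x**2 + 4) + 3)/6

G'(x) matches the chain-rule pattern g'(h)*h' with inner function h(x) = 3*x**2/2 + 2; substituting u = h(x) collapses the integral.
A general antiderivative is 5*sqrt(3*x**2/2 + 2)/3 + C.
The condition gives C = 1/2 + 5*sqrt(14)/6 - (5*sqrt(14)/6) = 1/2.
So G(x) = (5*sqrt(2)*sqrt(3*x**2 + 4) + 3)/6.
Check: d/dx[(5*sqrt(2)*sqrt(3*x**2 + 4) + 3)/6] = 5*sqrt(2)*x/(2*sqrt(3*x**2 + 4)) = G'(x).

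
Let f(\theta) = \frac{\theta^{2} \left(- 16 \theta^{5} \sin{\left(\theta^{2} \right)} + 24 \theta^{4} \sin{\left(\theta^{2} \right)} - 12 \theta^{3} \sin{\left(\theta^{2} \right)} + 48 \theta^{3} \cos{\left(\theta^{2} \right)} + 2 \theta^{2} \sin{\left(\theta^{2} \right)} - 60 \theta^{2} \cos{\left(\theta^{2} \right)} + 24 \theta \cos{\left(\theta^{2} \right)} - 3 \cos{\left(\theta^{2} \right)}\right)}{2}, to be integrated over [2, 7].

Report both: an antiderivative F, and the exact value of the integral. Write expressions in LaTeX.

Recognize the product-rule pattern: f = u'v + uv' with u = - 4 \left(- \theta^{2} + \frac{\theta}{2}\right)^{3}, v = \cos{\left(\theta^{2} \right)}, so integration by parts undoes it.
F(\theta) = - \frac{\theta^{3} \left(1 - 2 \theta\right)^{3} \cos{\left(\theta^{2} \right)}}{2} is an antiderivative of f.
Check: d/d\theta[- \frac{\theta^{3} \left(1 - 2 \theta\right)^{3} \cos{\left(\theta^{2} \right)}}{2}] = - 8 \theta^{7} \sin{\left(\theta^{2} \right)} + 12 \theta^{6} \sin{\left(\theta^{2} \right)} - 6 \theta^{5} \sin{\left(\theta^{2} \right)} + 24 \theta^{5} \cos{\left(\theta^{2} \right)} + \theta^{4} \sin{\left(\theta^{2} \right)} - 30 \theta^{4} \cos{\left(\theta^{2} \right)} + 12 \theta^{3} \cos{\left(\theta^{2} \right)} - \frac{3 \theta^{2} \cos{\left(\theta^{2} \right)}}{2}, which equals f(\theta).
F(7) = \frac{753571 \cos{\left(49 \right)}}{2}; F(2) = 108 \cos{\left(4 \right)}.
Integral = F(7) - F(2) = - 108 \cos{\left(4 \right)} + \frac{753571 \cos{\left(49 \right)}}{2}.

Antiderivative: F(\theta) = - \frac{\theta^{3} \left(1 - 2 \theta\right)^{3} \cos{\left(\theta^{2} \right)}}{2}; value = - 108 \cos{\left(4 \right)} + \frac{753571 \cos{\left(49 \right)}}{2}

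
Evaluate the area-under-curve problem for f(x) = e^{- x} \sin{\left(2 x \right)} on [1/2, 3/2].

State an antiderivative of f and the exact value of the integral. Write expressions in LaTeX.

An antiderivative F(x) passes only if d/dx[F] lands on f(x) exactly.
F(x) = \frac{\left(- \sin{\left(2 x \right)} - 2 \cos{\left(2 x \right)}\right) e^{- x}}{5} is an antiderivative of f.
Check: d/dx[\frac{\left(- \sin{\left(2 x \right)} - 2 \cos{\left(2 x \right)}\right) e^{- x}}{5}] = e^{- x} \sin{\left(2 x \right)} = f(x).
F(3/2) = - \frac{\sin{\left(3 \right)}}{5 e^{\frac{3}{2}}} - \frac{2 \cos{\left(3 \right)}}{5 e^{\frac{3}{2}}}; F(1/2) = - \frac{2 \cos{\left(1 \right)}}{5 e^{\frac{1}{2}}} - \frac{\sin{\left(1 \right)}}{5 e^{\frac{1}{2}}}.
Integral = F(3/2) - F(1/2) = - \frac{\sin{\left(3 \right)}}{5 e^{\frac{3}{2}}} - \frac{2 \cos{\left(3 \right)}}{5 e^{\frac{3}{2}}} + \frac{\sin{\left(1 \right)}}{5 e^{\frac{1}{2}}} + \frac{2 \cos{\left(1 \right)}}{5 e^{\frac{1}{2}}}.

Antiderivative: F(x) = \frac{\left(- \sin{\left(2 x \right)} - 2 \cos{\left(2 x \right)}\right) e^{- x}}{5}; value = - \frac{\sin{\left(3 \right)}}{5 e^{\frac{3}{2}}} - \frac{2 \cos{\left(3 \right)}}{5 e^{\frac{3}{2}}} + \frac{\sin{\left(1 \right)}}{5 e^{\frac{1}{2}}} + \frac{2 \cos{\left(1 \right)}}{5 e^{\frac{1}{2}}}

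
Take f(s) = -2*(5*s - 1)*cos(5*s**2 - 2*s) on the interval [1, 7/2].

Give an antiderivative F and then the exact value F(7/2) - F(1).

Antiderivative: F(s) = -sin(5*s**2 - 2*s); value = sin(3) - sin(217/4)

The substitution u = 5*s**2 - 2*s works: f is exactly (dF/du)*(du/ds) for that inner function.
F(s) = -sin(5*s**2 - 2*s) is an antiderivative of f.
Check: d/ds[-sin(5*s**2 - 2*s)] = -10*s*cos(5*s**2 - 2*s) + 2*cos(5*s**2 - 2*s), which equals f(s).
F(7/2) = -sin(217/4); F(1) = -sin(3).
Integral = F(7/2) - F(1) = sin(3) - sin(217/4).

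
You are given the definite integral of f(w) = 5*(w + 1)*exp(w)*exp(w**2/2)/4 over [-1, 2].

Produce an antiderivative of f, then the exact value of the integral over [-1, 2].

f matches the chain-rule pattern g'(h)*h' with inner function h(w) = w**2/2 + w; substituting u = h(w) collapses the integral.
F(w) = 5*exp(w)*exp(w**2/2)/4 is an antiderivative of f.
Check: d/dw[5*exp(w)*exp(w**2/2)/4] = 5*w*exp(w)*exp(w**2/2)/4 + 5*exp(w)*exp(w**2/2)/4, which equals f(w).
F(2) = 5*exp(4)/4; F(-1) = 5*exp(-1/2)/4.
Integral = F(2) - F(-1) = -5*exp(-1/2)/4 + 5*exp(4)/4.

Antiderivative: F(w) = 5*exp(w)*exp(w**2/2)/4; value = -5*exp(-1/2)/4 + 5*exp(4)/4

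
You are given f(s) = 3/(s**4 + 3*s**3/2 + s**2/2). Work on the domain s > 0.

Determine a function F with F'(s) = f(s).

The denominator factors as s**2*(s + 1)*(2*s + 1); partial fractions split f into directly integrable pieces: 48/(2*s + 1) - 6/(s + 1) - 18/s + 6/s**2.
Check: d/ds[-18*log(s) + 24*log(s + 1/2) - 6*log(s + 1) - 6/s] = 6/(2*s**4 + 3*s**3 + s**2), which equals f(s).

An antiderivative is F(s) = -18*log(s) + 24*log(s + 1/2) - 6*log(s + 1) - 6/s.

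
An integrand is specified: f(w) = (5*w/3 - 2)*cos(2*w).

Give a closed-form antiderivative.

An antiderivative is F(w) = 5*w*sin(2*w)/6 - sin(2*w) + 5*cos(2*w)/12.

Differentiate the proposed F(w) back; it has to land on f(w) exactly.
Check: d/dw[5*w*sin(2*w)/6 - sin(2*w) + 5*cos(2*w)/12] = 5*w*cos(2*w)/3 - 2*cos(2*w), which equals f(w).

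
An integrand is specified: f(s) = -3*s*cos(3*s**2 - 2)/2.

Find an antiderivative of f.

The substitution u = 3*s**2 - 2 works: f is exactly (dF/du)*(du/ds) for that inner function.
Check: d/ds[-sin(3*s**2 - 2)/4] = -3*s*cos(3*s**2 - 2)/2 = f(s).

An antiderivative is F(s) = -sin(3*s**2 - 2)/4.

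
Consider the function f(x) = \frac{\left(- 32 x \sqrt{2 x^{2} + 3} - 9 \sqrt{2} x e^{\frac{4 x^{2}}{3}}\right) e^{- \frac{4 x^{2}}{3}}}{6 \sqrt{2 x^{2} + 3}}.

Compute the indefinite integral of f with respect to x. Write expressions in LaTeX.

F(x) = - \frac{3 \sqrt{x^{2} + \frac{3}{2}}}{2} + 2 e^{- \frac{4 x^{2}}{3}} + C

Whatever form F(x) takes, F'(x) = f(x) is non-negotiable.
Check: d/dx[- \frac{3 \sqrt{x^{2} + \frac{3}{2}}}{2} + 2 e^{- \frac{4 x^{2}}{3}}] = \frac{\left(- 32 x \sqrt{2 x^{2} + 3} - 9 \sqrt{2} x e^{\frac{4 x^{2}}{3}}\right) e^{- \frac{4 x^{2}}{3}}}{6 \sqrt{2 x^{2} + 3}} = f(x).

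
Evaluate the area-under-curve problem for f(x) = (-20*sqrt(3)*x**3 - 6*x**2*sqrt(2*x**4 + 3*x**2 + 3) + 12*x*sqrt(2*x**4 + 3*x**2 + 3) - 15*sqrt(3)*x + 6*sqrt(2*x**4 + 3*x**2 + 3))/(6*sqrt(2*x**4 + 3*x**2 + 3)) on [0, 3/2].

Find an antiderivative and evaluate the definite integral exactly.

Antiderivative: F(x) = (-2*x**3 + 6*x**2 + 6*x - 5*sqrt(3)*sqrt(2*x**4 + 3*x**2 + 3))/6; value = 41/8 - 5*sqrt(106)/8

Recover f(x) by differentiating a candidate F(x); any mismatch rules it out.
F(x) = (-2*x**3 + 6*x**2 + 6*x - 5*sqrt(3)*sqrt(2*x**4 + 3*x**2 + 3))/6 is an antiderivative of f.
Check: d/dx[(-2*x**3 + 6*x**2 + 6*x - 5*sqrt(3)*sqrt(2*x**4 + 3*x**2 + 3))/6] = (-20*sqrt(3)*x**3 - 6*x**2*sqrt(2*x**4 + 3*x**2 + 3) + 12*x*sqrt(2*x**4 + 3*x**2 + 3) - 15*sqrt(3)*x + 6*sqrt(2*x**4 + 3*x**2 + 3))/(6*sqrt(2*x**4 + 3*x**2 + 3)) = f(x).
F(3/2) = 21/8 - 5*sqrt(106)/8; F(0) = -5/2.
Integral = F(3/2) - F(0) = 41/8 - 5*sqrt(106)/8.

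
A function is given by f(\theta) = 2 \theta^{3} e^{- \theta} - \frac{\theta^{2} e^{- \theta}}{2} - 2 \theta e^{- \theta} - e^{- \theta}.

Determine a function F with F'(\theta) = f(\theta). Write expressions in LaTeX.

An antiderivative is F(\theta) = - \frac{\left(4 \theta^{3} + 11 \theta^{2} + 18 \theta + 16\right) e^{- \theta}}{2}.

Recognize the product-rule pattern: f = u'v + uv' with u = - 2 \theta^{3} - \frac{11 \theta^{2}}{2} - 9 \theta - 8, v = e^{- \theta}, so integration by parts undoes it.
Check: d/d\theta[- \frac{\left(4 \theta^{3} + 11 \theta^{2} + 18 \theta + 16\right) e^{- \theta}}{2}] = \frac{\left(4 \theta^{3} - \theta^{2} - 4 \theta - 2\right) e^{- \theta}}{2}, which equals f(\theta).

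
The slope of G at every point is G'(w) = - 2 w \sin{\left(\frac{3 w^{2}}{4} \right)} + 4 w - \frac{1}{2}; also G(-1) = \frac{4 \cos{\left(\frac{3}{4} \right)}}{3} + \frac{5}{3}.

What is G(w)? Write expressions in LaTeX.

The integrand splits into summands that can be handled one at a time.
A general antiderivative is 2 w^{2} - \frac{w}{2} + \frac{4 \cos{\left(\frac{3 w^{2}}{4} \right)}}{3} - \frac{4}{3} + C.
The condition gives C = \frac{4 \cos{\left(\frac{3}{4} \right)}}{3} + \frac{5}{3} - (\frac{4 \cos{\left(\frac{3}{4} \right)}}{3} + \frac{7}{6}) = \frac{1}{2}.
So G(w) = 2 w^{2} - \frac{w}{2} + \frac{4 \cos{\left(\frac{3 w^{2}}{4} \right)}}{3} - \frac{5}{6}.
Check: d/dw[2 w^{2} - \frac{w}{2} + \frac{4 \cos{\left(\frac{3 w^{2}}{4} \right)}}{3} - \frac{5}{6}] = - 2 w \sin{\left(\frac{3 w^{2}}{4} \right)} + 4 w - \frac{1}{2} = G'(w).

G(w) = 2 w^{2} - \frac{w}{2} + \frac{4 \cos{\left(\frac{3 w^{2}}{4} \right)}}{3} - \frac{5}{6}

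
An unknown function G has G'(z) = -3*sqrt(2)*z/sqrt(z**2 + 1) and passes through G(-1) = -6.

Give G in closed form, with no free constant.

G'(z) matches the chain-rule pattern g'(h)*h' with inner function h(z) = 2*z**2 + 2; substituting u = h(z) collapses the integral.
A general antiderivative is -3*sqrt(2*z**2 + 2) + C.
The condition gives C = -6 - (-6) = 0.
So G(z) = -3*sqrt(2)*sqrt(z**2 + 1).
Check: d/dz[-3*sqrt(2)*sqrt(z**2 + 1)] = -3*sqrt(2)*z/sqrt(z**2 + 1) = G'(z).

G(z) = -3*sqrt(2)*sqrt(z**2 + 1)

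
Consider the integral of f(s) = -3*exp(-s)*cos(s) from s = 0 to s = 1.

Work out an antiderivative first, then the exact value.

A candidate is checked by its d/ds: the result must match f(s).
F(s) = 3*(-sin(s) + cos(s))*exp(-s)/2 is an antiderivative of f.
Check: d/ds[3*(-sin(s) + cos(s))*exp(-s)/2] = -3*exp(-s)*cos(s) = f(s).
F(1) = -3*exp(-1)*sin(1)/2 + 3*exp(-1)*cos(1)/2; F(0) = 3/2.
Integral = F(1) - F(0) = -3/2 - 3*exp(-1)*sin(1)/2 + 3*exp(-1)*cos(1)/2.

Antiderivative: F(s) = 3*(-sin(s) + cos(s))*exp(-s)/2; value = -3/2 - 3*exp(-1)*sin(1)/2 + 3*exp(-1)*cos(1)/2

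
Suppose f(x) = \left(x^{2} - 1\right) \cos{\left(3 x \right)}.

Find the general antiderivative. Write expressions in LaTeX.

Check any antiderivative F(x) by computing F'(x) and comparing it with f(x).
Check: d/dx[\frac{x^{2} \sin{\left(3 x \right)}}{3} + \frac{2 x \cos{\left(3 x \right)}}{9} - \frac{11 \sin{\left(3 x \right)}}{27}] = x^{2} \cos{\left(3 x \right)} - \cos{\left(3 x \right)}, which equals f(x).

F(x) = \frac{x^{2} \sin{\left(3 x \right)}}{3} + \frac{2 x \cos{\left(3 x \right)}}{9} - \frac{11 \sin{\left(3 x \right)}}{27} + C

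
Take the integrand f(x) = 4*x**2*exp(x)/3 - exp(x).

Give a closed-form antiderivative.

An antiderivative is F(x) = 4*x**2*exp(x)/3 - 8*x*exp(x)/3 + 5*exp(x)/3.

Recognize the product-rule pattern: f = u'v + uv' with u = 4*x**2/3 - 8*x/3 + 5/3, v = exp(x), so integration by parts undoes it.
Check: d/dx[4*x**2*exp(x)/3 - 8*x*exp(x)/3 + 5*exp(x)/3] = 4*x**2*exp(x)/3 - exp(x) = f(x).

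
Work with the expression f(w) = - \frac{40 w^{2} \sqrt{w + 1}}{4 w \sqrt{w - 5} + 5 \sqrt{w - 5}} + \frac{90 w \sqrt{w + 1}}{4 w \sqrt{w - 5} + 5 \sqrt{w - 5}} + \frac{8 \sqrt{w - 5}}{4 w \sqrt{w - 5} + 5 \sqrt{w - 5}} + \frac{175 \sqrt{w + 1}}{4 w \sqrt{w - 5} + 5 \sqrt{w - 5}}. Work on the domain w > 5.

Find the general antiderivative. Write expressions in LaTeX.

The integrand splits into summands that can be handled one at a time.
Check: d/dw[- 5 w \sqrt{w - 5} \sqrt{w + 1} - 5 \sqrt{w - 5} \sqrt{w + 1} + 2 \log{\left(4 w + 5 \right)}] = \frac{- 40 w^{3} + 50 w^{2} + 265 w + 8 \sqrt{w - 5} \sqrt{w + 1} + 175}{4 w \sqrt{w - 5} \sqrt{w + 1} + 5 \sqrt{w - 5} \sqrt{w + 1}}, which equals f(w).

F(w) = - 5 w \sqrt{w - 5} \sqrt{w + 1} - 5 \sqrt{w - 5} \sqrt{w + 1} + 2 \log{\left(4 w + 5 \right)} + C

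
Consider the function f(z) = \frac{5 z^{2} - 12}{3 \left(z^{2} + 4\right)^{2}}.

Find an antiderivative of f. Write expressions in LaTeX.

An antiderivative is F(z) = - \frac{4 z}{3 z^{2} + 12} + \frac{\operatorname{atan}{\left(\frac{z}{2} \right)}}{6}.

Whatever form F(z) takes, F'(z) = f(z) is non-negotiable.
Check: d/dz[- \frac{4 z}{3 z^{2} + 12} + \frac{\operatorname{atan}{\left(\frac{z}{2} \right)}}{6}] = \frac{5 z^{2} - 12}{3 z^{4} + 24 z^{2} + 48}, which equals f(z).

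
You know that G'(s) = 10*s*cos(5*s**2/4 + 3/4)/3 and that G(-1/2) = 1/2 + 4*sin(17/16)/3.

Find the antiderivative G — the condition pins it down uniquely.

G(s) = 4*sin(5*s**2/4 + 3/4)/3 + 1/2

The substitution u = 5*s**2/4 + 3/4 works: G'(s) is exactly (dG/du)*(du/ds) for that inner function.
A general antiderivative is 4*sin(5*s**2/4 + 3/4)/3 + C.
The condition gives C = 1/2 + 4*sin(17/16)/3 - (4*sin(17/16)/3) = 1/2.
So G(s) = 4*sin(5*s**2/4 + 3/4)/3 + 1/2.
Check: d/ds[4*sin(5*s**2/4 + 3/4)/3 + 1/2] = 10*s*cos(5*s**2/4 + 3/4)/3 = G'(s).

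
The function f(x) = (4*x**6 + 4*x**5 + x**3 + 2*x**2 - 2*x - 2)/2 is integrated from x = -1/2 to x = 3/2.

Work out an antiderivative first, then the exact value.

Antiderivative: F(x) = x*(48*x**6 + 56*x**5 + 21*x**3 + 56*x**2 - 84*x - 168)/168; value = 2509/336

Check any antiderivative F(x) by computing F'(x) and comparing it with f(x).
F(x) = x*(48*x**6 + 56*x**5 + 21*x**3 + 56*x**2 - 84*x - 168)/168 is an antiderivative of f.
Check: d/dx[x*(48*x**6 + 56*x**5 + 21*x**3 + 56*x**2 - 84*x - 168)/168] = 2*x**6 + 2*x**5 + x**3/2 + x**2 - x - 1, which equals f(x).
F(3/2) = 6999/896; F(-1/2) = 925/2688.
Integral = F(3/2) - F(-1/2) = 2509/336.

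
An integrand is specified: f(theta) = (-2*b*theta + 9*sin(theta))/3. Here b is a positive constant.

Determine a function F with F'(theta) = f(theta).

An antiderivative is F(theta) = -b*theta**2/3 - 3*cos(theta).

Check any antiderivative F(theta) by computing F'(theta) and comparing it with f(theta).
Check: d/dtheta[-b*theta**2/3 - 3*cos(theta)] = -2*b*theta/3 + 3*sin(theta), which equals f(theta).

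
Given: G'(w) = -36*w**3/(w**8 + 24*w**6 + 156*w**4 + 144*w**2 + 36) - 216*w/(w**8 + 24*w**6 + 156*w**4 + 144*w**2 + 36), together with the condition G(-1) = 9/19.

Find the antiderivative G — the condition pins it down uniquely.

G(w) = 9/(w**4 + 12*w**2 + 6)

The substitution u = w**4/3 + 4*w**2 + 2 works: G'(w) is exactly (dG/du)*(du/dw) for that inner function.
A general antiderivative is 3/(w**4/3 + 4*w**2 + 2) + C.
The condition gives C = 9/19 - (9/19) = 0.
So G(w) = 9/(w**4 + 12*w**2 + 6).
Check: d/dw[9/(w**4 + 12*w**2 + 6)] = (-36*w**3 - 216*w)/(w**8 + 24*w**6 + 156*w**4 + 144*w**2 + 36), which equals G'(w).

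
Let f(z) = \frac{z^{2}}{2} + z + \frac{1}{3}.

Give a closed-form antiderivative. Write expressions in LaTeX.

An antiderivative is F(z) = \frac{z^{3}}{6} + \frac{z^{2}}{2} + \frac{z}{3}.

Integrate term by term and add the pieces.
Check: d/dz[\frac{z^{3}}{6} + \frac{z^{2}}{2} + \frac{z}{3}] = \frac{z^{2}}{2} + z + \frac{1}{3} = f(z).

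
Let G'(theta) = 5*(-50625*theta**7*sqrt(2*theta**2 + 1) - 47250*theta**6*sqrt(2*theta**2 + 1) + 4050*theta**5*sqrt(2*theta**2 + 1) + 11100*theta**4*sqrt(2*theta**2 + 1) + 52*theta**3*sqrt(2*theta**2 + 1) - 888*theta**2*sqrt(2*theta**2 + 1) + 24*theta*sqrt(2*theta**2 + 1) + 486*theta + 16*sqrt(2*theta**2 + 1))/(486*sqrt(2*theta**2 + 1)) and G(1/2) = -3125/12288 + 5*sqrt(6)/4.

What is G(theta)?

G(theta) = -3125*theta**8/48 - 625*theta**7/9 + 125*theta**6/18 + 1850*theta**5/81 + 65*theta**4/486 - 740*theta**3/243 + 10*theta**2/81 + 40*theta/243 + 5*sqrt(2*theta**2 + 1)/2 - 5/243

Whatever form G(theta) takes, its d/dtheta must return the stated G'(theta).
A general antiderivative is 5*sqrt(2*theta**2 + 1)/2 - 5*(-5*theta**2/2 - 2*theta/3 + 1/3)**4/3 + C.
The condition gives C = -3125/12288 + 5*sqrt(6)/4 - (-3125/12288 + 5*sqrt(6)/4) = 0.
So G(theta) = -3125*theta**8/48 - 625*theta**7/9 + 125*theta**6/18 + 1850*theta**5/81 + 65*theta**4/486 - 740*theta**3/243 + 10*theta**2/81 + 40*theta/243 + 5*sqrt(2*theta**2 + 1)/2 - 5/243.
Check: d/dtheta[-3125*theta**8/48 - 625*theta**7/9 + 125*theta**6/18 + 1850*theta**5/81 + 65*theta**4/486 - 740*theta**3/243 + 10*theta**2/81 + 40*theta/243 + 5*sqrt(2*theta**2 + 1)/2 - 5/243] = (-253125*theta**7*sqrt(2*theta**2 + 1) - 236250*theta**6*sqrt(2*theta**2 + 1) + 20250*theta**5*sqrt(2*theta**2 + 1) + 55500*theta**4*sqrt(2*theta**2 + 1) + 260*theta**3*sqrt(2*theta**2 + 1) - 4440*theta**2*sqrt(2*theta**2 + 1) + 120*theta*sqrt(2*theta**2 + 1) + 2430*theta + 80*sqrt(2*theta**2 + 1))/(486*sqrt(2*theta**2 + 1)), which equals G'(theta).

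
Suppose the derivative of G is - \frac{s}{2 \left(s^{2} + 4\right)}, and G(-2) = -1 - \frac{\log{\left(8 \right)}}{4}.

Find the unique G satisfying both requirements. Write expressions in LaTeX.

G(s) = - \frac{\log{\left(s^{2} + 4 \right)}}{4} - 1

G'(s) matches the chain-rule pattern g'(h)*h' with inner function h(s) = s^{2} + 4; substituting u = h(s) collapses the integral.
A general antiderivative is - \frac{\log{\left(s^{2} + 4 \right)}}{4} + C.
The condition gives C = -1 - \frac{\log{\left(8 \right)}}{4} - (- \frac{\log{\left(8 \right)}}{4}) = -1.
So G(s) = - \frac{\log{\left(s^{2} + 4 \right)}}{4} - 1.
Check: d/ds[- \frac{\log{\left(s^{2} + 4 \right)}}{4} - 1] = - \frac{s}{2 s^{2} + 8}, which equals G'(s).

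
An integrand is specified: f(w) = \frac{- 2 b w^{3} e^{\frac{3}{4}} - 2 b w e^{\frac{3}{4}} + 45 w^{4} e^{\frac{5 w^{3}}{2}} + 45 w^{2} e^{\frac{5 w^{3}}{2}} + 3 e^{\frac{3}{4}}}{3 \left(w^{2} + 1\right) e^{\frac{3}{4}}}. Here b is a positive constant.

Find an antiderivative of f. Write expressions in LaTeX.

An antiderivative is F(w) = \frac{- b w^{2} + 6 e^{\frac{5 w^{3}}{2} - \frac{3}{4}} + 3 \operatorname{atan}{\left(w \right)}}{3}.

Whatever form F(w) takes, F'(w) = f(w) is non-negotiable.
Check: d/dw[\frac{- b w^{2} + 6 e^{\frac{5 w^{3}}{2} - \frac{3}{4}} + 3 \operatorname{atan}{\left(w \right)}}{3}] = \frac{- 2 b w^{3} - 2 b w + \frac{45 w^{4} e^{\frac{5 w^{3}}{2}}}{e^{\frac{3}{4}}} + \frac{45 w^{2} e^{\frac{5 w^{3}}{2}}}{e^{\frac{3}{4}}} + 3}{3 w^{2} + 3}, which equals f(w).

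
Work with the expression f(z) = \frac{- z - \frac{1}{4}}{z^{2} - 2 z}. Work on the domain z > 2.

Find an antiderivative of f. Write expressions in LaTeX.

The denominator factors as 4 z \left(z - 2\right); partial fractions split f into directly integrable pieces: - \frac{9}{8 \left(z - 2\right)} + \frac{1}{8 z}.
Check: d/dz[\frac{\log{\left(z \right)} - 9 \log{\left(z - 2 \right)}}{8}] = \frac{- 4 z - 1}{4 z^{2} - 8 z}, which equals f(z).

An antiderivative is F(z) = \frac{\log{\left(z \right)} - 9 \log{\left(z - 2 \right)}}{8}.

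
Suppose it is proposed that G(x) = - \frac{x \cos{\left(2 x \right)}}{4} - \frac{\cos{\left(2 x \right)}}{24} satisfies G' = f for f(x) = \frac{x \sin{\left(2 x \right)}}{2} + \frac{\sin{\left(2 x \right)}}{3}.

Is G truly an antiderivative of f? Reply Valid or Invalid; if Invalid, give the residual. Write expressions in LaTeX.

Invalid: d/dx[G] - f = - \frac{\sin{\left(2 x \right)}}{4} - \frac{\cos{\left(2 x \right)}}{4}, which is not 0.

d/dx[G] = \frac{x \sin{\left(2 x \right)}}{2} + \frac{\sin{\left(2 x \right)}}{12} - \frac{\cos{\left(2 x \right)}}{4}
d/dx[G] - f(x) = - \frac{\sin{\left(2 x \right)}}{4} - \frac{\cos{\left(2 x \right)}}{4} != 0.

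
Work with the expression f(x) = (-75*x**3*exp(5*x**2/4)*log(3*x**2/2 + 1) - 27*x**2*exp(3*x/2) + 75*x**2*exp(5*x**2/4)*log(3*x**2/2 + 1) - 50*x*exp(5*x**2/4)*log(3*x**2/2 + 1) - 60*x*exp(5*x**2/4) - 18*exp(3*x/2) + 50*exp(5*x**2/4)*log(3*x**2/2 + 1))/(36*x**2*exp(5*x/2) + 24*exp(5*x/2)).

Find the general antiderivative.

F(x) = (9 - 10*exp(-3*x/2)*exp(5*x**2/4)*log(3*x**2/2 + 1))*exp(-x)/12 + C

An antiderivative F(x) passes only if d/dx[F] lands on f(x) exactly.
Check: d/dx[(9 - 10*exp(-3*x/2)*exp(5*x**2/4)*log(3*x**2/2 + 1))*exp(-x)/12] = (-75*x**3*exp(5*x/2)*exp(5*x**2/4)*log(3*x**2/2 + 1) + 75*x**2*exp(5*x/2)*exp(5*x**2/4)*log(3*x**2/2 + 1) - 27*x**2*exp(4*x) - 50*x*exp(5*x/2)*exp(5*x**2/4)*log(3*x**2/2 + 1) - 60*x*exp(5*x/2)*exp(5*x**2/4) + 50*exp(5*x/2)*exp(5*x**2/4)*log(3*x**2/2 + 1) - 18*exp(4*x))/(36*x**2*exp(5*x) + 24*exp(5*x)), which equals f(x).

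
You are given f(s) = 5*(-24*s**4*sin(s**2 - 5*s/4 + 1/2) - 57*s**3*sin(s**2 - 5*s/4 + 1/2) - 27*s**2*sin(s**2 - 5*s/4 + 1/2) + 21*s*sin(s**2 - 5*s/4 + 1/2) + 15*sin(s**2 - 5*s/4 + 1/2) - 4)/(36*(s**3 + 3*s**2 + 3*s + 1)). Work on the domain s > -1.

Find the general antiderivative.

An antiderivative F(s) passes only if d/ds[F] lands on f(s) exactly.
Check: d/ds[5*(6*(s + 1)**2*cos(s**2 - 5*s/4 + 1/2) + 1)/(18*(s + 1)**2)] = (-120*s**4*sin(s**2 - 5*s/4 + 1/2) - 285*s**3*sin(s**2 - 5*s/4 + 1/2) - 135*s**2*sin(s**2 - 5*s/4 + 1/2) + 105*s*sin(s**2 - 5*s/4 + 1/2) + 75*sin(s**2 - 5*s/4 + 1/2) - 20)/(36*s**3 + 108*s**2 + 108*s + 36), which equals f(s).

F(s) = 5*(6*(s + 1)**2*cos(s**2 - 5*s/4 + 1/2) + 1)/(18*(s + 1)**2) + C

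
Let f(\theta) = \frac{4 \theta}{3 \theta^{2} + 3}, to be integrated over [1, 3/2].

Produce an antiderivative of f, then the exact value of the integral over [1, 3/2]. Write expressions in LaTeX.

f matches the chain-rule pattern g'(h)*h' with inner function h(\theta) = \theta^{2} + 1; substituting u = h(\theta) collapses the integral.
F(\theta) = \frac{2 \log{\left(\theta^{2} + 1 \right)}}{3} is an antiderivative of f.
Check: d/d\theta[\frac{2 \log{\left(\theta^{2} + 1 \right)}}{3}] = \frac{4 \theta}{3 \theta^{2} + 3} = f(\theta).
F(3/2) = \frac{2 \log{\left(\frac{13}{4} \right)}}{3}; F(1) = \frac{2 \log{\left(2 \right)}}{3}.
Integral = F(3/2) - F(1) = - \frac{2 \log{\left(2 \right)}}{3} + \frac{2 \log{\left(\frac{13}{4} \right)}}{3}.

Antiderivative: F(\theta) = \frac{2 \log{\left(\theta^{2} + 1 \right)}}{3}; value = - \frac{2 \log{\left(2 \right)}}{3} + \frac{2 \log{\left(\frac{13}{4} \right)}}{3}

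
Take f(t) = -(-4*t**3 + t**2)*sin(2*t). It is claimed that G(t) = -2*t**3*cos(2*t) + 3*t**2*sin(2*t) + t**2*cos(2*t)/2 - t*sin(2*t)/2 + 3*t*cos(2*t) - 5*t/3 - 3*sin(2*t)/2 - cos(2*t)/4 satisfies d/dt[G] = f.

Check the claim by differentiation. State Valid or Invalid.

d/dt[G] = 4*t**3*sin(2*t) - t**2*sin(2*t) - 5/3
d/dt[G] - f(t) = -5/3 != 0.

Invalid: d/dt[G] - f = -5/3, which is not 0.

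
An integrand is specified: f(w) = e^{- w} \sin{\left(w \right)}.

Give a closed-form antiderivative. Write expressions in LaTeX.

Since d/dw undoes antidifferentiation here, F'(w) = f(w) is required of F(w).
Check: d/dw[- \frac{e^{- w} \sin{\left(w \right)}}{2} - \frac{e^{- w} \cos{\left(w \right)}}{2}] = e^{- w} \sin{\left(w \right)} = f(w).

An antiderivative is F(w) = - \frac{e^{- w} \sin{\left(w \right)}}{2} - \frac{e^{- w} \cos{\left(w \right)}}{2}.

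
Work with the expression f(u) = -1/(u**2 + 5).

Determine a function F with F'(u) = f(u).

An antiderivative is F(u) = -sqrt(5)*atan(sqrt(5)*u/5)/5.

Since d/du undoes antidifferentiation here, F'(u) = f(u) is required of F(u).
Check: d/du[-sqrt(5)*atan(sqrt(5)*u/5)/5] = -1/(u**2 + 5) = f(u).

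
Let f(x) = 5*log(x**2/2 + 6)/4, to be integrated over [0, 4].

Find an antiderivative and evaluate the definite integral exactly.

Since d/dx undoes antidifferentiation here, F'(x) = f(x) is required of F(x).
F(x) = 5*(x*log(x**2/2 + 6) - 2*x + 4*sqrt(3)*atan(sqrt(3)*x/6))/4 is an antiderivative of f.
Check: d/dx[5*(x*log(x**2/2 + 6) - 2*x + 4*sqrt(3)*atan(sqrt(3)*x/6))/4] = 5*log(x**2/2 + 6)/4 = f(x).
F(4) = -10 + 5*sqrt(3)*atan(2*sqrt(3)/3) + 5*log(14); F(0) = 0.
Integral = F(4) - F(0) = -10 + 5*sqrt(3)*atan(2*sqrt(3)/3) + 5*log(14).

Antiderivative: F(x) = 5*(x*log(x**2/2 + 6) - 2*x + 4*sqrt(3)*atan(sqrt(3)*x/6))/4; value = -10 + 5*sqrt(3)*atan(2*sqrt(3)/3) + 5*log(14)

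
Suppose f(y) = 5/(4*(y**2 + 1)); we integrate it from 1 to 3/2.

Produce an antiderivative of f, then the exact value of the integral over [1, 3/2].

Any candidate F(y) must reproduce f(y) exactly when differentiated.
F(y) = 5*atan(y)/4 is an antiderivative of f.
Check: d/dy[5*atan(y)/4] = 5/(4*y**2 + 4), which equals f(y).
F(3/2) = 5*atan(3/2)/4; F(1) = 5*pi/16.
Integral = F(3/2) - F(1) = -5*pi/16 + 5*atan(3/2)/4.

Antiderivative: F(y) = 5*atan(y)/4; value = -5*pi/16 + 5*atan(3/2)/4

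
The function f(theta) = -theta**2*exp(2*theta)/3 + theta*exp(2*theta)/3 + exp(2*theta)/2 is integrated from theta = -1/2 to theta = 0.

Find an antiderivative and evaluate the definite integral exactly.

f has the shape u'v + uv' for u = -theta**2/6 + theta/3 + 1/12 and v = exp(2*theta) — it is the derivative of the product u*v.
F(theta) = (-2*theta**2 + 4*theta + 1)*exp(2*theta)/12 is an antiderivative of f.
Check: d/dtheta[(-2*theta**2 + 4*theta + 1)*exp(2*theta)/12] = -theta**2*exp(2*theta)/3 + theta*exp(2*theta)/3 + exp(2*theta)/2 = f(theta).
F(0) = 1/12; F(-1/2) = -exp(-1)/8.
Integral = F(0) - F(-1/2) = exp(-1)/8 + 1/12.

Antiderivative: F(theta) = (-2*theta**2 + 4*theta + 1)*exp(2*theta)/12; value = exp(-1)/8 + 1/12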